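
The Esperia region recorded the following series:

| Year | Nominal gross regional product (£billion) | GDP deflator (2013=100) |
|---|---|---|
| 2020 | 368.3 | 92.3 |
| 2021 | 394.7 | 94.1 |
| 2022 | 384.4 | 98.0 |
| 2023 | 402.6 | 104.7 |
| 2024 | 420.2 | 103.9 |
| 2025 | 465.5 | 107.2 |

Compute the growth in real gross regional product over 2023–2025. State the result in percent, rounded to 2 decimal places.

12.93%

Real gross regional product 2023 = 402.6/1.047 = 384.53.
Real gross regional product 2025 = 465.5/1.072 = 434.24.
Change = 434.24/384.53 − 1 = 0.1293.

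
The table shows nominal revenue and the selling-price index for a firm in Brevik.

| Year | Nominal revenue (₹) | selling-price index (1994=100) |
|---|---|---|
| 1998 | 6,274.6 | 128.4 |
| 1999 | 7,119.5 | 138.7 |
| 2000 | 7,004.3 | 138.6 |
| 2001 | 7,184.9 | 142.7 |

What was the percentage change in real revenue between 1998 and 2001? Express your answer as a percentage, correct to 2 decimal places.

3.03%

Real revenue 1998 = 6274.6/1.284 = 4886.76.
Real revenue 2001 = 7184.9/1.427 = 5034.97.
Change = 5034.97/4886.76 − 1 = 0.0303.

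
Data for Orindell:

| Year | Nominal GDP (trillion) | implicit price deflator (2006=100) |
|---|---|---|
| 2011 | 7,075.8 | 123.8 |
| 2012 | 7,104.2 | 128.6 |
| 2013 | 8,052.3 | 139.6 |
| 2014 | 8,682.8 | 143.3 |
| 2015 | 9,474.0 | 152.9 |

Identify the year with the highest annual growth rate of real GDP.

2012: real = 7104.2/1.286 = 5524.26; growth vs 2011 (5715.51) = -3.35%.
2013: real = 8052.3/1.396 = 5768.12; growth vs 2012 (5524.26) = 4.41%.
2014: real = 8682.8/1.433 = 6059.18; growth vs 2013 (5768.12) = 5.05%.
2015: real = 9474.0/1.529 = 6196.21; growth vs 2014 (6059.18) = 2.26%.

2014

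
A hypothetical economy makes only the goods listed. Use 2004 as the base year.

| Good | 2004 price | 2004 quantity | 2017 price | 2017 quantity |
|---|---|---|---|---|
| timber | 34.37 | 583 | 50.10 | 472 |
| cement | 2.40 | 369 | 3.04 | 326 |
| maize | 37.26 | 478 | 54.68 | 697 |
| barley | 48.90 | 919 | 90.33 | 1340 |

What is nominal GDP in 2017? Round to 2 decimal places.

183792.40

Nominal GDP 2017 = Σ (p_2017 × q_2017) = 50.10·472 + 3.04·326 + 54.68·697 + 90.33·1340 = 183792.40.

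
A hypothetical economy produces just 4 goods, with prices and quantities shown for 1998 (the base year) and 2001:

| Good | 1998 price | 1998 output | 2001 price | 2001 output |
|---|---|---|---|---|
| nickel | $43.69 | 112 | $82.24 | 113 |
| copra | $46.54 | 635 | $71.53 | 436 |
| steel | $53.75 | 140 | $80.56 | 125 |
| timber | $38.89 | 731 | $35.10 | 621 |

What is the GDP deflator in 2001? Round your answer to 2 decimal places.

Nominal GDP 2001 = 82.24·113 + 71.53·436 + 80.56·125 + 35.10·621 = 72347.30.
Real GDP 2001 (at 1998 prices) = 43.69·113 + 46.54·436 + 53.75·125 + 38.89·621 = 56097.85.
Deflator = Nominal/Real × 100 = 72347.30/56097.85 × 100 = 128.966.

128.97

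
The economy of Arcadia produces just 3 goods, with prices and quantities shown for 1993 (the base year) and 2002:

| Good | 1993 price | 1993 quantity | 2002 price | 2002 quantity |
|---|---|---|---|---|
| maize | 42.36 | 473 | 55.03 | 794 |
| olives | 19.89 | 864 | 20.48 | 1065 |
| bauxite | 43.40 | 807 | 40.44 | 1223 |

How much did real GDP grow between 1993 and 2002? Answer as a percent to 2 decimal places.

49.35%

Real GDP 1993 = Nominal GDP 1993 = 42.36·473 + 19.89·864 + 43.40·807 = 72245.04.
Real GDP 2002 (at 1993 prices) = 42.36·794 + 19.89·1065 + 43.40·1223 = 107894.89.
Real growth = 107894.89/72245.04 − 1 = 0.4935.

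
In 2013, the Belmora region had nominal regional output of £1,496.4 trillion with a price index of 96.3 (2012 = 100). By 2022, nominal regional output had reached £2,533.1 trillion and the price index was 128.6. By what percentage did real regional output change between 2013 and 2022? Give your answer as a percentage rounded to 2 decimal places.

26.76%

Deflate each year: 2013 → 1496.4/0.963 = 1553.89; 2022 → 2533.1/1.286 = 1969.75.
So real regional output changed by 1969.75/1553.89 − 1 = 0.2676, i.e. 26.76%.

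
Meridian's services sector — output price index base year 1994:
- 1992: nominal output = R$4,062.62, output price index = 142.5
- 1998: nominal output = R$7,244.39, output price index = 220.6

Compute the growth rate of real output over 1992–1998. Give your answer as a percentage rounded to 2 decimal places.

15.19%

Deflate each year: 1992 → 4062.62/1.425 = 2850.96; 1998 → 7244.39/2.206 = 3283.95.
So real output changed by 3283.95/2850.96 − 1 = 0.1519, i.e. 15.19%.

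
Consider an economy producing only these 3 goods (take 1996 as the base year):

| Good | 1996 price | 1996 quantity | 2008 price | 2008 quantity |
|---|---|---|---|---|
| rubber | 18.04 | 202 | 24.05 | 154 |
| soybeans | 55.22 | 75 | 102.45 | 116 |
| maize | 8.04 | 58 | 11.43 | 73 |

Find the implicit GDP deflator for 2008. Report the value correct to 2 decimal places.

168.08

Nominal GDP 2008 = 24.05·154 + 102.45·116 + 11.43·73 = 16422.29.
Real GDP 2008 (at 1996 prices) = 18.04·154 + 55.22·116 + 8.04·73 = 9770.60.
Deflator = Nominal/Real × 100 = 16422.29/9770.60 × 100 = 168.079.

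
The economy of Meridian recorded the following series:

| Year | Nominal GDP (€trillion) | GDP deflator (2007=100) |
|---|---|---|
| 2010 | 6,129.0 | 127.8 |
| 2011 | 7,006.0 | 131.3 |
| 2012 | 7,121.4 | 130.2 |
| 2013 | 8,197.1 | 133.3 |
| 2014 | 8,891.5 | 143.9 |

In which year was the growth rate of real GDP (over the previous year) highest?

2011: real = 7006.0/1.313 = 5335.87; growth vs 2010 (4795.77) = 11.26%.
2012: real = 7121.4/1.302 = 5469.59; growth vs 2011 (5335.87) = 2.51%.
2013: real = 8197.1/1.333 = 6149.36; growth vs 2012 (5469.59) = 12.43%.
2014: real = 8891.5/1.439 = 6178.94; growth vs 2013 (6149.36) = 0.48%.

2013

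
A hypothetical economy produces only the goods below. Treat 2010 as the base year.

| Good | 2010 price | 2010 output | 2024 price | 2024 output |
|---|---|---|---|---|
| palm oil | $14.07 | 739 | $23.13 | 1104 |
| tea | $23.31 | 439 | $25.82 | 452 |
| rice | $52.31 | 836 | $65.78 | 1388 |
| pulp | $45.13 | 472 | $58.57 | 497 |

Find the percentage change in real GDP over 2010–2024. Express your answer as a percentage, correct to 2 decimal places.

Real GDP 2010 = Nominal GDP 2010 = 14.07·739 + 23.31·439 + 52.31·836 + 45.13·472 = 85663.34.
Real GDP 2024 (at 2010 prices) = 14.07·1104 + 23.31·452 + 52.31·1388 + 45.13·497 = 121105.29.
Real growth = 121105.29/85663.34 − 1 = 0.4137.

41.37%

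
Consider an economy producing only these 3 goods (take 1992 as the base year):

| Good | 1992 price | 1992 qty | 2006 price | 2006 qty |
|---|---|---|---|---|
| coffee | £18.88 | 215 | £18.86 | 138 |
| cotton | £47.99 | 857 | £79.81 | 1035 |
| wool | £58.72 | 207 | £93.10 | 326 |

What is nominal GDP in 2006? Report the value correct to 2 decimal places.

£115556.63

Nominal GDP 2006 = Σ (p_2006 × q_2006) = 18.86·138 + 79.81·1035 + 93.10·326 = 115556.63.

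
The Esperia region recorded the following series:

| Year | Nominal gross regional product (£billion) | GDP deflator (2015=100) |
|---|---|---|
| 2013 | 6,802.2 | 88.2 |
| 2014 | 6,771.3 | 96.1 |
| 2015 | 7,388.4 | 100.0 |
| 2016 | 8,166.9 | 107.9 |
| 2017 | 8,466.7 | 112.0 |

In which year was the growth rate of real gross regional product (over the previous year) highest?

2015

2014: real = 6771.3/0.961 = 7046.10; growth vs 2013 (7712.24) = -8.64%.
2015: real = 7388.4/1.000 = 7388.40; growth vs 2014 (7046.10) = 4.86%.
2016: real = 8166.9/1.079 = 7568.95; growth vs 2015 (7388.40) = 2.44%.
2017: real = 8466.7/1.120 = 7559.55; growth vs 2016 (7568.95) = -0.12%.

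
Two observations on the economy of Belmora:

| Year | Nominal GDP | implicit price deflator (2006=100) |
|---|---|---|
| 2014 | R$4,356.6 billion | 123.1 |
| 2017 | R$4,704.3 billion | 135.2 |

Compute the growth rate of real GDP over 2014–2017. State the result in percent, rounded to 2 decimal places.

-1.68%

Real GDP 2014 = 4356.6 / 1.231 = 3539.07.
Real GDP 2017 = 4704.3 / 1.352 = 3479.51.
Real growth = 3479.51 / 3539.07 − 1 = -0.0168.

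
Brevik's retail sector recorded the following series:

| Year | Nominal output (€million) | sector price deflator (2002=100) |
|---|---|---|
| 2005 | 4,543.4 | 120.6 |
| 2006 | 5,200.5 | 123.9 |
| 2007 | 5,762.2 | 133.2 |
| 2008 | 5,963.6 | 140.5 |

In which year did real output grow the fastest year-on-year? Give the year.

2006: real = 5200.5/1.239 = 4197.34; growth vs 2005 (3767.33) = 11.41%.
2007: real = 5762.2/1.332 = 4325.98; growth vs 2006 (4197.34) = 3.06%.
2008: real = 5963.6/1.405 = 4244.56; growth vs 2007 (4325.98) = -1.88%.

2006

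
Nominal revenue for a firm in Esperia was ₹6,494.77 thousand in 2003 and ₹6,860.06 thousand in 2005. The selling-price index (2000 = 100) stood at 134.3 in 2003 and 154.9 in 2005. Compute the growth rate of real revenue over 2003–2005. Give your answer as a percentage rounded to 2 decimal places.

-8.42%

Real revenue 2003 = 6494.77 / 1.343 = 4836.02.
Real revenue 2005 = 6860.06 / 1.549 = 4428.70.
Real growth = 4428.70 / 4836.02 − 1 = -0.0842.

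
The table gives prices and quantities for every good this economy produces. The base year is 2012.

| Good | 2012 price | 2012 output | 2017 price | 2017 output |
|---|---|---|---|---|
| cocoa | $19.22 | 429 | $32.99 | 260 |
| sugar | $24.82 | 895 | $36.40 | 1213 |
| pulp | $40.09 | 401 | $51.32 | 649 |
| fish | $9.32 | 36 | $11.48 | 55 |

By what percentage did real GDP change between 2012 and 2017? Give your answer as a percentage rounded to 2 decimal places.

Real GDP 2012 = Nominal GDP 2012 = 19.22·429 + 24.82·895 + 40.09·401 + 9.32·36 = 46870.89.
Real GDP 2017 (at 2012 prices) = 19.22·260 + 24.82·1213 + 40.09·649 + 9.32·55 = 61634.87.
Real growth = 61634.87/46870.89 − 1 = 0.3150.

31.50%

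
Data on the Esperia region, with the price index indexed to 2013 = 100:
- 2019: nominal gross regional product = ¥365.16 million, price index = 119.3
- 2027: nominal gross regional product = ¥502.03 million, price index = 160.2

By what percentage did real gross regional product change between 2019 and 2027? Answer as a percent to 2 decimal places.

2.38%

Real gross regional product 2019 = 365.16 / 1.193 = 306.09.
Real gross regional product 2027 = 502.03 / 1.602 = 313.38.
Real growth = 313.38 / 306.09 − 1 = 0.0238.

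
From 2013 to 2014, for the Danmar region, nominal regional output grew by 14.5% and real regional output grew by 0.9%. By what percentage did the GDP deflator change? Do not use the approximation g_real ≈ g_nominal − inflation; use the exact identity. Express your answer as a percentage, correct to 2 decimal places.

(1 + g_nom) = (1 + g_real)(1 + π), so π = 1.1450 / 1.0090 − 1 = 0.13479.

13.48%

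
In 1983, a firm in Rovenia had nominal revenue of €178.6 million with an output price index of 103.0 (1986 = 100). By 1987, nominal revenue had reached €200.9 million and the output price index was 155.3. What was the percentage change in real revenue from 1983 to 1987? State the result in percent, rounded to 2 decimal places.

Real revenue 1983 = 178.6 / 1.030 = 173.40.
Real revenue 1987 = 200.9 / 1.553 = 129.36.
Real growth = 129.36 / 173.40 − 1 = -0.2540.

-25.40%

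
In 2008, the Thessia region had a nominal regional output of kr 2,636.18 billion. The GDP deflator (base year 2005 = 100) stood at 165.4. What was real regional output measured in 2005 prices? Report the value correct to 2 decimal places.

kr 1,593.82 billion

Real regional output = Nominal / (GDP deflator/100) = 2636.18 / 1.654 = 1593.82.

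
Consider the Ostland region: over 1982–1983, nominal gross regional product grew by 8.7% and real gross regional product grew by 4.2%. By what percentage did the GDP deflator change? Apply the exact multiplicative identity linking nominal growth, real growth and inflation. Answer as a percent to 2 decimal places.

(1 + g_nom) = (1 + g_real)(1 + π), so π = 1.0870 / 1.0420 − 1 = 0.04319.

4.32%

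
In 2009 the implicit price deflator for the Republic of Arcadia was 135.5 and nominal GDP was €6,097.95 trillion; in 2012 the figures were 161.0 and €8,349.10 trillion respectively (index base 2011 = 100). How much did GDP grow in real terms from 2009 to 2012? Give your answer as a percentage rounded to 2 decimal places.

Real GDP 2009 = 6097.95 / 1.355 = 4500.33.
Real GDP 2012 = 8349.10 / 1.610 = 5185.78.
Real growth = 5185.78 / 4500.33 − 1 = 0.1523.

15.23%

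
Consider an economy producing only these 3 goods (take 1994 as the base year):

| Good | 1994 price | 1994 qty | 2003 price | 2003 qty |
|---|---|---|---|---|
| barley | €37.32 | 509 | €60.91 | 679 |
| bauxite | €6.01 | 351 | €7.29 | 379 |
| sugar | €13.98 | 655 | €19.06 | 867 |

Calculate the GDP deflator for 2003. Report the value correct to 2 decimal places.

152.61

Nominal GDP 2003 = 60.91·679 + 7.29·379 + 19.06·867 = 60645.82.
Real GDP 2003 (at 1994 prices) = 37.32·679 + 6.01·379 + 13.98·867 = 39738.73.
Deflator = Nominal/Real × 100 = 60645.82/39738.73 × 100 = 152.611.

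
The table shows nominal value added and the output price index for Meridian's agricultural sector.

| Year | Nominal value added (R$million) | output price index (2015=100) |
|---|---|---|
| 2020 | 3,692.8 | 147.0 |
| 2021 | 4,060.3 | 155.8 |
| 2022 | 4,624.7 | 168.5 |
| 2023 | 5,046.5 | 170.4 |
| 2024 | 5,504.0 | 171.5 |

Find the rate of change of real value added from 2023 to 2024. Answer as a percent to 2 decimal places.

8.37%

Real value added 2023 = 5046.5/1.704 = 2961.56.
Real value added 2024 = 5504.0/1.715 = 3209.33.
Change = 3209.33/2961.56 − 1 = 0.0837.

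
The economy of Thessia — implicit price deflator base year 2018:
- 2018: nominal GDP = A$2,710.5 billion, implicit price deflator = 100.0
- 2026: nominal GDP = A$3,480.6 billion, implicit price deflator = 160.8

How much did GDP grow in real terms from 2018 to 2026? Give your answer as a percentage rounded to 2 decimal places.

Real GDP 2018 = 2710.5 / 1.000 = 2710.50.
Real GDP 2026 = 3480.6 / 1.608 = 2164.55.
Real growth = 2164.55 / 2710.50 − 1 = -0.2014.

-20.14%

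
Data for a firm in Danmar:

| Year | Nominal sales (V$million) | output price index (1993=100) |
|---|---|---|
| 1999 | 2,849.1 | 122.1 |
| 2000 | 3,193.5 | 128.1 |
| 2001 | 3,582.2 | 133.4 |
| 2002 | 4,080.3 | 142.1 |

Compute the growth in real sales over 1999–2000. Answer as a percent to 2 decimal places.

Real sales 1999 = 2849.1/1.221 = 2333.42.
Real sales 2000 = 3193.5/1.281 = 2492.97.
Change = 2492.97/2333.42 − 1 = 0.0684.

6.84%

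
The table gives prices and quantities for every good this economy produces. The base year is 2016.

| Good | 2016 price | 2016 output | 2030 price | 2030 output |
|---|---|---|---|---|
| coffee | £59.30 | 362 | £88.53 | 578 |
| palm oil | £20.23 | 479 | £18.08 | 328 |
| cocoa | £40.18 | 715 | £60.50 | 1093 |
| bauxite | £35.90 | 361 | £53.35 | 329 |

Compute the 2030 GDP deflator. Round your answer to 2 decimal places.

Nominal GDP 2030 = 88.53·578 + 18.08·328 + 60.50·1093 + 53.35·329 = 140779.23.
Real GDP 2030 (at 2016 prices) = 59.30·578 + 20.23·328 + 40.18·1093 + 35.90·329 = 96638.68.
Deflator = Nominal/Real × 100 = 140779.23/96638.68 × 100 = 145.676.

145.68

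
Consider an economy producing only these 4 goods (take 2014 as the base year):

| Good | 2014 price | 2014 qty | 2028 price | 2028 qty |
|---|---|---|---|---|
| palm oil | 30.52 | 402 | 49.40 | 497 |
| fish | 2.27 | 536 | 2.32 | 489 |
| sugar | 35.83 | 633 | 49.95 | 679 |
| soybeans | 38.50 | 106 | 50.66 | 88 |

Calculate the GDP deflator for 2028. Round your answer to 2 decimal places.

145.61

Nominal GDP 2028 = 49.40·497 + 2.32·489 + 49.95·679 + 50.66·88 = 64060.41.
Real GDP 2028 (at 2014 prices) = 30.52·497 + 2.27·489 + 35.83·679 + 38.50·88 = 43995.04.
Deflator = Nominal/Real × 100 = 64060.41/43995.04 × 100 = 145.608.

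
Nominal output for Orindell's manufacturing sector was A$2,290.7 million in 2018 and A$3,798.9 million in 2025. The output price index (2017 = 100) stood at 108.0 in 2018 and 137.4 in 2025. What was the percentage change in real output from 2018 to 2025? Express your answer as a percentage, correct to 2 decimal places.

Deflate each year: 2018 → 2290.7/1.080 = 2121.02; 2025 → 3798.9/1.374 = 2764.85.
So real output changed by 2764.85/2121.02 − 1 = 0.3035, i.e. 30.35%.

30.35%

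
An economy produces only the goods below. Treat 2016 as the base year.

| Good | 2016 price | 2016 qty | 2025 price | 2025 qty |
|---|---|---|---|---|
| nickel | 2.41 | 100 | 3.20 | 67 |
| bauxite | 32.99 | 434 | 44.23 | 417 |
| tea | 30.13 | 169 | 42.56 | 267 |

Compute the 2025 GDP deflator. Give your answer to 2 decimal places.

Nominal GDP 2025 = 3.20·67 + 44.23·417 + 42.56·267 = 30021.83.
Real GDP 2025 (at 2016 prices) = 2.41·67 + 32.99·417 + 30.13·267 = 21963.01.
Deflator = Nominal/Real × 100 = 30021.83/21963.01 × 100 = 136.693.

136.69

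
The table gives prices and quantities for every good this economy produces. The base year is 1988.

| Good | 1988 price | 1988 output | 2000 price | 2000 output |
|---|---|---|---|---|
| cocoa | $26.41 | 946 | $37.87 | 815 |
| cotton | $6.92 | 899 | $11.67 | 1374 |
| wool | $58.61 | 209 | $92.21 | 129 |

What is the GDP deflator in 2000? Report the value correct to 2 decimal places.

152.34

Nominal GDP 2000 = 37.87·815 + 11.67·1374 + 92.21·129 = 58793.72.
Real GDP 2000 (at 1988 prices) = 26.41·815 + 6.92·1374 + 58.61·129 = 38592.92.
Deflator = Nominal/Real × 100 = 58793.72/38592.92 × 100 = 152.343.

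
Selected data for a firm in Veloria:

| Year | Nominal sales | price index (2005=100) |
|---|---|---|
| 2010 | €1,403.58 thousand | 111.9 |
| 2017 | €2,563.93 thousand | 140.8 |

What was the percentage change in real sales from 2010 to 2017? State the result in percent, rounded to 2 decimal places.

Real sales 2010 = 1403.58 / 1.119 = 1254.32.
Real sales 2017 = 2563.93 / 1.408 = 1820.97.
Real growth = 1820.97 / 1254.32 − 1 = 0.4518.

45.18%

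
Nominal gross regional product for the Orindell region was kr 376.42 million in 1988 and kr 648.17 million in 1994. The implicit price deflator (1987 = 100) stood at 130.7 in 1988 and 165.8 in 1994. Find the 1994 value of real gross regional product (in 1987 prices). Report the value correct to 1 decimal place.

kr 390.9 million

Real gross regional product = Nominal / (implicit price deflator/100) = 648.17 / 1.658 = 390.93.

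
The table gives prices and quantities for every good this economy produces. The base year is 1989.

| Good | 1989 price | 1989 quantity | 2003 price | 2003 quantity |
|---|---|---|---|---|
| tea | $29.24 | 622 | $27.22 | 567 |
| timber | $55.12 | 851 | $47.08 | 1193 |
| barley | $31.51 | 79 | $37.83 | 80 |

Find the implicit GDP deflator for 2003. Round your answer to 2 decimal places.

Nominal GDP 2003 = 27.22·567 + 47.08·1193 + 37.83·80 = 74626.58.
Real GDP 2003 (at 1989 prices) = 29.24·567 + 55.12·1193 + 31.51·80 = 84858.04.
Deflator = Nominal/Real × 100 = 74626.58/84858.04 × 100 = 87.943.

87.94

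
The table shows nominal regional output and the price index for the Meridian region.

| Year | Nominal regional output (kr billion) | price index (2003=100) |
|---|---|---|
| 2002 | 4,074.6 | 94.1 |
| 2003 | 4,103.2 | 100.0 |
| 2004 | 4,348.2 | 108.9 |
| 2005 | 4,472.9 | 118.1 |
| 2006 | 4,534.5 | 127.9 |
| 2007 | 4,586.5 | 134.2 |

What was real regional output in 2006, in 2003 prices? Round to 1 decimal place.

kr 3,545.3 billion

Real regional output 2006 = 4534.5 / 1.279 = 3545.35.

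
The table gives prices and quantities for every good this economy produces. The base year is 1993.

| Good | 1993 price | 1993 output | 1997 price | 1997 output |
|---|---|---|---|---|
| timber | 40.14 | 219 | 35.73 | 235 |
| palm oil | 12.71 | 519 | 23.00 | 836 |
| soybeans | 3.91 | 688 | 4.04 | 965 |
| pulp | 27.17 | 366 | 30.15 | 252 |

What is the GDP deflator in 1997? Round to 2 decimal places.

Nominal GDP 1997 = 35.73·235 + 23.00·836 + 4.04·965 + 30.15·252 = 39120.95.
Real GDP 1997 (at 1993 prices) = 40.14·235 + 12.71·836 + 3.91·965 + 27.17·252 = 30678.45.
Deflator = Nominal/Real × 100 = 39120.95/30678.45 × 100 = 127.519.

127.52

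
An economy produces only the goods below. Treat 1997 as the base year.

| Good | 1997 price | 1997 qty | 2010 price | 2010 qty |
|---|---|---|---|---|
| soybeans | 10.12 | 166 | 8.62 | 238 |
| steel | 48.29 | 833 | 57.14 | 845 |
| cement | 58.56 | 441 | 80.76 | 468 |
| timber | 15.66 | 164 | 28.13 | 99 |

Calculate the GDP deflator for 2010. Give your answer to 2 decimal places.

Nominal GDP 2010 = 8.62·238 + 57.14·845 + 80.76·468 + 28.13·99 = 90915.41.
Real GDP 2010 (at 1997 prices) = 10.12·238 + 48.29·845 + 58.56·468 + 15.66·99 = 72170.03.
Deflator = Nominal/Real × 100 = 90915.41/72170.03 × 100 = 125.974.

125.97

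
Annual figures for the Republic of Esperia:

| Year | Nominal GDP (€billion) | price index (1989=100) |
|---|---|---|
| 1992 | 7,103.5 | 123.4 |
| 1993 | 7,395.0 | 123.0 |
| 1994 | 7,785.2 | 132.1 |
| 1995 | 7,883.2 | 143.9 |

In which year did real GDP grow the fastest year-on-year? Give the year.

1993

1993: real = 7395.0/1.230 = 6012.20; growth vs 1992 (5756.48) = 4.44%.
1994: real = 7785.2/1.321 = 5893.41; growth vs 1993 (6012.20) = -1.98%.
1995: real = 7883.2/1.439 = 5478.25; growth vs 1994 (5893.41) = -7.04%.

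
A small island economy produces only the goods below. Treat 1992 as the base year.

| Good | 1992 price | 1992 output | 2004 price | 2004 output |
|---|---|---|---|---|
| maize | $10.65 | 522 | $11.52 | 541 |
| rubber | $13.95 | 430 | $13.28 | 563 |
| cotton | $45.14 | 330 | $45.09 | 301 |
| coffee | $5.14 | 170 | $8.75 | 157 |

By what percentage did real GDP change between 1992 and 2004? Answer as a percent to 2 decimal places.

Real GDP 1992 = Nominal GDP 1992 = 10.65·522 + 13.95·430 + 45.14·330 + 5.14·170 = 27327.80.
Real GDP 2004 (at 1992 prices) = 10.65·541 + 13.95·563 + 45.14·301 + 5.14·157 = 28009.62.
Real growth = 28009.62/27327.80 − 1 = 0.0249.

2.49%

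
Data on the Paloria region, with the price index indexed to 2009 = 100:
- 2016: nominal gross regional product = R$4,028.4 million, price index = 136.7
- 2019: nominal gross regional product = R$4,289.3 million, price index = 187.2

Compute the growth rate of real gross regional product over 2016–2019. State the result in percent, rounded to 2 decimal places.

Deflate each year: 2016 → 4028.4/1.367 = 2946.89; 2019 → 4289.3/1.872 = 2291.29.
So real gross regional product changed by 2291.29/2946.89 − 1 = -0.2225, i.e. -22.25%.

-22.25%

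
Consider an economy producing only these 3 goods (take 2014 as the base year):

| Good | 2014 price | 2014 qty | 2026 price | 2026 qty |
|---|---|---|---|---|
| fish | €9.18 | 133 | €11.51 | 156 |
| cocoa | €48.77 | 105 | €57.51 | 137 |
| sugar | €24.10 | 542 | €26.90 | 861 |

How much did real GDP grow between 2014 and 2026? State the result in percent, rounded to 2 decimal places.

Real GDP 2014 = Nominal GDP 2014 = 9.18·133 + 48.77·105 + 24.10·542 = 19403.99.
Real GDP 2026 (at 2014 prices) = 9.18·156 + 48.77·137 + 24.10·861 = 28863.67.
Real growth = 28863.67/19403.99 − 1 = 0.4875.

48.75%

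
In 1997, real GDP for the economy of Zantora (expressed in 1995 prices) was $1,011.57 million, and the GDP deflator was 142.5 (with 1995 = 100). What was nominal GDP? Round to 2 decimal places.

Nominal GDP = Real × (GDP deflator/100) = 1011.57 × 1.425 = 1441.49.

$1,441.49 million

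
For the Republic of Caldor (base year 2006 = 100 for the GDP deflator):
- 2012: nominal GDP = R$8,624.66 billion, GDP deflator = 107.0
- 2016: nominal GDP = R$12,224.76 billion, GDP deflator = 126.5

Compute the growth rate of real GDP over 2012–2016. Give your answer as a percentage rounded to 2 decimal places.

19.89%

Deflate each year: 2012 → 8624.66/1.070 = 8060.43; 2016 → 12224.76/1.265 = 9663.84.
So real GDP changed by 9663.84/8060.43 − 1 = 0.1989, i.e. 19.89%.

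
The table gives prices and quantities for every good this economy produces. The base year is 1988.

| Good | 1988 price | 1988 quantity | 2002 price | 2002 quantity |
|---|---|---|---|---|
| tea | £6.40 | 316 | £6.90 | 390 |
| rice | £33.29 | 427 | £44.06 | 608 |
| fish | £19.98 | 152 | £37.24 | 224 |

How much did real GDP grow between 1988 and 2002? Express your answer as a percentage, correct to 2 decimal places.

41.18%

Real GDP 1988 = Nominal GDP 1988 = 6.40·316 + 33.29·427 + 19.98·152 = 19274.19.
Real GDP 2002 (at 1988 prices) = 6.40·390 + 33.29·608 + 19.98·224 = 27211.84.
Real growth = 27211.84/19274.19 − 1 = 0.4118.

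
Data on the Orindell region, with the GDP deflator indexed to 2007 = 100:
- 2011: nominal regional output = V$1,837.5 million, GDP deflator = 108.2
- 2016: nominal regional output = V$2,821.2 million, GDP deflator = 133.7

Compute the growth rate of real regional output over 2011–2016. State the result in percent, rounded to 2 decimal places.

24.25%

Deflate each year: 2011 → 1837.5/1.082 = 1698.24; 2016 → 2821.2/1.337 = 2110.10.
So real regional output changed by 2110.10/1698.24 − 1 = 0.2425, i.e. 24.25%.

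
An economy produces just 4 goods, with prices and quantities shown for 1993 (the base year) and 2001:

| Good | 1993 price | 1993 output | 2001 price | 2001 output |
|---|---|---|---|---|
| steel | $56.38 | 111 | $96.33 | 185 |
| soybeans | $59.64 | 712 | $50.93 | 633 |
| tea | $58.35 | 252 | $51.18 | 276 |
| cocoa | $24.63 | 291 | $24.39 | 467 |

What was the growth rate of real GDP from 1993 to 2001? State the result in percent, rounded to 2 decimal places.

Real GDP 1993 = Nominal GDP 1993 = 56.38·111 + 59.64·712 + 58.35·252 + 24.63·291 = 70593.39.
Real GDP 2001 (at 1993 prices) = 56.38·185 + 59.64·633 + 58.35·276 + 24.63·467 = 75789.23.
Real growth = 75789.23/70593.39 − 1 = 0.0736.

7.36%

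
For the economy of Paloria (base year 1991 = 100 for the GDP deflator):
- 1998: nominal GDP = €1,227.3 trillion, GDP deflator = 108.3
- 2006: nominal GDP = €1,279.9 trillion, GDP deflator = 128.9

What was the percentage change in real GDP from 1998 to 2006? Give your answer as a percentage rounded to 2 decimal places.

-12.38%

Real GDP 1998 = 1227.3 / 1.083 = 1133.24.
Real GDP 2006 = 1279.9 / 1.289 = 992.94.
Real growth = 992.94 / 1133.24 − 1 = -0.1238.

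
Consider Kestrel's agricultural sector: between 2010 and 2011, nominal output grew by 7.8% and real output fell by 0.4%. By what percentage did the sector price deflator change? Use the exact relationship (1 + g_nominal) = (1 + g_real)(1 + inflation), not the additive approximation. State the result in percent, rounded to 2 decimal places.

(1 + g_nom) = (1 + g_real)(1 + π), so π = 1.0780 / 0.9960 − 1 = 0.08233.

8.23%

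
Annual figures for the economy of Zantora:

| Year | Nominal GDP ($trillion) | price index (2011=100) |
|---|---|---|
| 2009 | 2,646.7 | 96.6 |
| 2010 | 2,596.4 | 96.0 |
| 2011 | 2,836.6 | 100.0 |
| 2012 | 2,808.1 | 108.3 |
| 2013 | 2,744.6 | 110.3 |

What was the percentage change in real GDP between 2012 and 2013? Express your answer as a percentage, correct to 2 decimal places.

-4.03%

Real GDP 2012 = 2808.1/1.083 = 2592.89.
Real GDP 2013 = 2744.6/1.103 = 2488.30.
Change = 2488.30/2592.89 − 1 = -0.0403.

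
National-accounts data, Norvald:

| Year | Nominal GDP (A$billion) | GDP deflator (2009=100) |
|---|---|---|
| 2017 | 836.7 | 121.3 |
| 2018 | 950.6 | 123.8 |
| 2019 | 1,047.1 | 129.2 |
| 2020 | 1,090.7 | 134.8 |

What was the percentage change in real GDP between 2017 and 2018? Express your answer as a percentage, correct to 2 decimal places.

11.32%

Real GDP 2017 = 836.7/1.213 = 689.78.
Real GDP 2018 = 950.6/1.238 = 767.85.
Change = 767.85/689.78 − 1 = 0.1132.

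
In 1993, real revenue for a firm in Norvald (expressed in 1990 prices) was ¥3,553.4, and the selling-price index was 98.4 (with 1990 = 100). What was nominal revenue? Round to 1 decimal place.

Nominal revenue = Real × (selling-price index/100) = 3553.4 × 0.984 = 3496.55.

¥3,496.5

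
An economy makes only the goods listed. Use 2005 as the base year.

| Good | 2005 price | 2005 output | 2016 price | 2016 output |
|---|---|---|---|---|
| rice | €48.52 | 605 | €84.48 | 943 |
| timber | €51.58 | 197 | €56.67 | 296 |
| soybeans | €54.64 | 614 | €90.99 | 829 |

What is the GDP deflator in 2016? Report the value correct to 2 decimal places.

Nominal GDP 2016 = 84.48·943 + 56.67·296 + 90.99·829 = 171869.67.
Real GDP 2016 (at 2005 prices) = 48.52·943 + 51.58·296 + 54.64·829 = 106318.60.
Deflator = Nominal/Real × 100 = 171869.67/106318.60 × 100 = 161.655.

161.66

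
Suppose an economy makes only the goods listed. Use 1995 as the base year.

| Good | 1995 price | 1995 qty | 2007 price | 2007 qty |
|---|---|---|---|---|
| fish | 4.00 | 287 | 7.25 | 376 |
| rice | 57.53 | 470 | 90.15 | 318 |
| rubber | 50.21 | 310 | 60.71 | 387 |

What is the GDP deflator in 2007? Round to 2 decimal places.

139.92

Nominal GDP 2007 = 7.25·376 + 90.15·318 + 60.71·387 = 54888.47.
Real GDP 2007 (at 1995 prices) = 4.00·376 + 57.53·318 + 50.21·387 = 39229.81.
Deflator = Nominal/Real × 100 = 54888.47/39229.81 × 100 = 139.915.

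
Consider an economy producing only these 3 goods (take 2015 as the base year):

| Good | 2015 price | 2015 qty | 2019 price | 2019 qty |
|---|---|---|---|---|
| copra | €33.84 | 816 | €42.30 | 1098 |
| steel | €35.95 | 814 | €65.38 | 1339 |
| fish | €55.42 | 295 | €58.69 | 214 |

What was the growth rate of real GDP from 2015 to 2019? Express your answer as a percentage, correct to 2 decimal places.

Real GDP 2015 = Nominal GDP 2015 = 33.84·816 + 35.95·814 + 55.42·295 = 73225.64.
Real GDP 2019 (at 2015 prices) = 33.84·1098 + 35.95·1339 + 55.42·214 = 97153.25.
Real growth = 97153.25/73225.64 − 1 = 0.3268.

32.68%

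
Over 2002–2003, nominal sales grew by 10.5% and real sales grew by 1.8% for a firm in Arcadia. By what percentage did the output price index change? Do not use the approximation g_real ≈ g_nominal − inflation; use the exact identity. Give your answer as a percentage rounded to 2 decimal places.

8.55%

(1 + g_nom) = (1 + g_real)(1 + π), so π = 1.1050 / 1.0180 − 1 = 0.08546.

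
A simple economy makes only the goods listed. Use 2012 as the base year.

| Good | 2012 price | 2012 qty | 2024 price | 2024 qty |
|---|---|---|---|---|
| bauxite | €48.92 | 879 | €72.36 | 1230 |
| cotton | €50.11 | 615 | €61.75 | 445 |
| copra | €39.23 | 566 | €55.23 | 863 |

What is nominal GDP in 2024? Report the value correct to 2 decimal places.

€164145.04

Nominal GDP 2024 = Σ (p_2024 × q_2024) = 72.36·1230 + 61.75·445 + 55.23·863 = 164145.04.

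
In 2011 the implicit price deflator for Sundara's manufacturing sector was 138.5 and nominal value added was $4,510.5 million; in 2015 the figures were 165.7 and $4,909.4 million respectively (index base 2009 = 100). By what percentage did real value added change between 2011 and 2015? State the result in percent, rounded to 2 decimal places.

-9.02%

Deflate each year: 2011 → 4510.5/1.385 = 3256.68; 2015 → 4909.4/1.657 = 2962.82.
So real value added changed by 2962.82/3256.68 − 1 = -0.0902, i.e. -9.02%.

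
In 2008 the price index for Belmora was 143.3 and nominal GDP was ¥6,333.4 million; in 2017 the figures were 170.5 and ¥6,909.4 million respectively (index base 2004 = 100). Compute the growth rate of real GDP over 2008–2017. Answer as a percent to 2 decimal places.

-8.31%

Deflate each year: 2008 → 6333.4/1.433 = 4419.68; 2017 → 6909.4/1.705 = 4052.43.
So real GDP changed by 4052.43/4419.68 − 1 = -0.0831, i.e. -8.31%.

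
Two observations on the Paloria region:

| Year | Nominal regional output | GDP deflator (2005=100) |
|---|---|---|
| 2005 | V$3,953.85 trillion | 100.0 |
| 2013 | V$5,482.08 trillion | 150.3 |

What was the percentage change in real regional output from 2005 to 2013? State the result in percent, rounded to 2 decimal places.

-7.75%

Deflate each year: 2005 → 3953.85/1.000 = 3953.85; 2013 → 5482.08/1.503 = 3647.43.
So real regional output changed by 3647.43/3953.85 − 1 = -0.0775, i.e. -7.75%.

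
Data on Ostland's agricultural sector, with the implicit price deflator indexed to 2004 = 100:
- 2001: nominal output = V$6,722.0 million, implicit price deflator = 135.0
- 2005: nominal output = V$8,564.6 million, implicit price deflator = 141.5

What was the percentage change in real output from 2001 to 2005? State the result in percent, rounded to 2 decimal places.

Deflate each year: 2001 → 6722.0/1.350 = 4979.26; 2005 → 8564.6/1.415 = 6052.72.
So real output changed by 6052.72/4979.26 − 1 = 0.2156, i.e. 21.56%.

21.56%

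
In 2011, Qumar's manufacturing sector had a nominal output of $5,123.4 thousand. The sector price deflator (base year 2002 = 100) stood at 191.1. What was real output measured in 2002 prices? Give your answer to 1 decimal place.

Real output = Nominal / (sector price deflator/100) = 5123.4 / 1.911 = 2681.00.

$2,681.0 thousand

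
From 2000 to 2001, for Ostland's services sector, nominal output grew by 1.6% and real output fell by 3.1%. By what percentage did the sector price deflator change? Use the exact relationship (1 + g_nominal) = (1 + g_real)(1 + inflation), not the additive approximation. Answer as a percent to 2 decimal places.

(1 + g_nom) = (1 + g_real)(1 + π), so π = 1.0160 / 0.9690 − 1 = 0.04850.

4.85%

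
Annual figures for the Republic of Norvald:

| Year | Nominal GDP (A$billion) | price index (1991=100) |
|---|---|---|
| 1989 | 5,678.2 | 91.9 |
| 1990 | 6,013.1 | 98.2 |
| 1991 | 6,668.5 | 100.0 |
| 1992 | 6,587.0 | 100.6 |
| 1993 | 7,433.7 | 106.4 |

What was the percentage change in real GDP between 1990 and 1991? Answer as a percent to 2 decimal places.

Real GDP 1990 = 6013.1/0.982 = 6123.32.
Real GDP 1991 = 6668.5/1.000 = 6668.50.
Change = 6668.50/6123.32 − 1 = 0.0890.

8.90%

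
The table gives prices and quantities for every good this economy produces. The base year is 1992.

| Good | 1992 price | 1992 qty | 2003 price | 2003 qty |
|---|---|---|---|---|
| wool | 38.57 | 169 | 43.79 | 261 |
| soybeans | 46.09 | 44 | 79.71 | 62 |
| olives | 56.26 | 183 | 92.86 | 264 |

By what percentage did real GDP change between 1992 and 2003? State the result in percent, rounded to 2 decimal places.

47.42%

Real GDP 1992 = Nominal GDP 1992 = 38.57·169 + 46.09·44 + 56.26·183 = 18841.87.
Real GDP 2003 (at 1992 prices) = 38.57·261 + 46.09·62 + 56.26·264 = 27776.99.
Real growth = 27776.99/18841.87 − 1 = 0.4742.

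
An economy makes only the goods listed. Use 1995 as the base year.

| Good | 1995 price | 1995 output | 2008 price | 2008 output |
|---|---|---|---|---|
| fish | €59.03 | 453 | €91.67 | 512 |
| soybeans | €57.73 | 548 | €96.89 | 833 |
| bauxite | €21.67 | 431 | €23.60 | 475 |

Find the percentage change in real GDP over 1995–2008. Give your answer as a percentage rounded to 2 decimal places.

Real GDP 1995 = Nominal GDP 1995 = 59.03·453 + 57.73·548 + 21.67·431 = 67716.40.
Real GDP 2008 (at 1995 prices) = 59.03·512 + 57.73·833 + 21.67·475 = 88605.70.
Real growth = 88605.70/67716.40 − 1 = 0.3085.

30.85%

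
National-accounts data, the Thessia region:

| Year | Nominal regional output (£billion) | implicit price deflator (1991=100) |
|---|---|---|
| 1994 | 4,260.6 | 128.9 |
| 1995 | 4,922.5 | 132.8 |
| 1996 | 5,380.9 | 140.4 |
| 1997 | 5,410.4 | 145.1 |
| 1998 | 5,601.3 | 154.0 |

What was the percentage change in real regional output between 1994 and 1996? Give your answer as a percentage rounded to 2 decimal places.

15.95%

Real regional output 1994 = 4260.6/1.289 = 3305.35.
Real regional output 1996 = 5380.9/1.404 = 3832.55.
Change = 3832.55/3305.35 − 1 = 0.1595.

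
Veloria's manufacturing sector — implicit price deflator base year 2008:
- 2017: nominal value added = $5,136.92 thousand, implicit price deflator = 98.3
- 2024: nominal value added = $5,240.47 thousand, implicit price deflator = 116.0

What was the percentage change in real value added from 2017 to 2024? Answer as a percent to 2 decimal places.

Deflate each year: 2017 → 5136.92/0.983 = 5225.76; 2024 → 5240.47/1.160 = 4517.65.
So real value added changed by 4517.65/5225.76 − 1 = -0.1355, i.e. -13.55%.

-13.55%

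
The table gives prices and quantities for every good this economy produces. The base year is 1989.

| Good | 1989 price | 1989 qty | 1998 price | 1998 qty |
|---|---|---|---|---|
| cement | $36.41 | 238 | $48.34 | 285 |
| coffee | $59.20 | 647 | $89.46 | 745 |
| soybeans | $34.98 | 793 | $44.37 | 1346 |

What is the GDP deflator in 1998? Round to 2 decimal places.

Nominal GDP 1998 = 48.34·285 + 89.46·745 + 44.37·1346 = 140146.62.
Real GDP 1998 (at 1989 prices) = 36.41·285 + 59.20·745 + 34.98·1346 = 101563.93.
Deflator = Nominal/Real × 100 = 140146.62/101563.93 × 100 = 137.989.

137.99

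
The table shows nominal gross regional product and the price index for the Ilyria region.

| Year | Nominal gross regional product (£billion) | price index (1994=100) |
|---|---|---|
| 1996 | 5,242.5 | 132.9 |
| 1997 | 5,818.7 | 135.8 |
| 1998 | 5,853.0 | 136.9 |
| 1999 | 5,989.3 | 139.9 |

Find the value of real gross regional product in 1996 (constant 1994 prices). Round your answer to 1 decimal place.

Real gross regional product 1996 = 5242.5 / 1.329 = 3944.70.

£3,944.7 billion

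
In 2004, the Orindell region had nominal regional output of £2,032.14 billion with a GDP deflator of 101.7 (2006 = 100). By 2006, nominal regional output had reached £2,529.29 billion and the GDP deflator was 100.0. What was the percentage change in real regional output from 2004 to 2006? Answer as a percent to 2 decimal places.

26.58%

Real regional output 2004 = 2032.14 / 1.017 = 1998.17.
Real regional output 2006 = 2529.29 / 1.000 = 2529.29.
Real growth = 2529.29 / 1998.17 − 1 = 0.2658.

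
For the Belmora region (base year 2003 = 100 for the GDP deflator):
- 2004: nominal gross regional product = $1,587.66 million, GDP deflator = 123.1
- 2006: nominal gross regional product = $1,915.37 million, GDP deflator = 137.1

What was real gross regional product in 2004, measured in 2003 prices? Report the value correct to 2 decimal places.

Real gross regional product = Nominal / (GDP deflator/100) = 1587.66 / 1.231 = 1289.73.

$1,289.73 million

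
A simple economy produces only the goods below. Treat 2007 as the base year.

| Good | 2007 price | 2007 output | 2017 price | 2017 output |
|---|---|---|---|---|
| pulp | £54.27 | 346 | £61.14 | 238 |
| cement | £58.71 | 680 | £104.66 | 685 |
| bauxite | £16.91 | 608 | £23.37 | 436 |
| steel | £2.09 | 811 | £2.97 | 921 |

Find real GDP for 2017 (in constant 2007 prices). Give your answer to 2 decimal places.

£62430.26

Real GDP 2017 = Σ (p_2007 × q_2017) = 54.27·238 + 58.71·685 + 16.91·436 + 2.09·921 = 62430.26.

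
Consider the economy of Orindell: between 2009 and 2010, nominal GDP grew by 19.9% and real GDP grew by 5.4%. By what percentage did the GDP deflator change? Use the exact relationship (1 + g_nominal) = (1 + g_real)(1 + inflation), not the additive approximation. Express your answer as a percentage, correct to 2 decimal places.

13.76%

(1 + g_nom) = (1 + g_real)(1 + π), so π = 1.1990 / 1.0540 − 1 = 0.13757.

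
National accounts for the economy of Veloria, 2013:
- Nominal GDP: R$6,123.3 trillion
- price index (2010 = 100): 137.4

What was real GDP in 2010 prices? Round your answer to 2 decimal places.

Real GDP = Nominal / (price index/100) = 6123.3 / 1.374 = 4456.55.

R$4,456.55 trillion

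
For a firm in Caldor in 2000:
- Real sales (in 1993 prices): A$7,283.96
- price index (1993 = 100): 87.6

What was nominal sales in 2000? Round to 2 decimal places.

Nominal sales = Real × (price index/100) = 7283.96 × 0.876 = 6380.75.

A$6,380.75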